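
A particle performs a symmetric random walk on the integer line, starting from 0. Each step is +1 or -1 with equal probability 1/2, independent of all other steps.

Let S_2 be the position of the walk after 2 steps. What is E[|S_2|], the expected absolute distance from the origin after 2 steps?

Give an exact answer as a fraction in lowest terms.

Answer: 1

Derivation:
S_2 takes values m ≡ 0 (mod 2) with |m| ≤ 2; P(S_2=m) = C(2,(2+m)/2)/2^2.
Total paths: 2^2 = 4
Distribution: P(S=-2)=1/4, P(S=0)=2/4, P(S=2)=1/4
E[|S_2|] = Σ_m |m|·P(S_2=m) = 4/4 = 1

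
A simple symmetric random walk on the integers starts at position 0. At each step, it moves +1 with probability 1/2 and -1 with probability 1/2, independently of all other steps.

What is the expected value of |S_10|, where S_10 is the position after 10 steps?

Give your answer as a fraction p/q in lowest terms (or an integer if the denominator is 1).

Answer: 315/128

Derivation:
S_10 takes values m ≡ 0 (mod 2) with |m| ≤ 10; P(S_10=m) = C(10,(10+m)/2)/2^10.
Total paths: 2^10 = 1024
Distribution: P(S=-10)=1/1024, P(S=-8)=10/1024, P(S=-6)=45/1024, P(S=-4)=120/1024, P(S=-2)=210/1024, P(S=0)=252/1024, P(S=2)=210/1024, P(S=4)=120/1024, P(S=6)=45/1024, P(S=8)=10/1024, P(S=10)=1/1024
E[|S_10|] = Σ_m |m|·P(S_10=m) = 2520/1024 = 315/128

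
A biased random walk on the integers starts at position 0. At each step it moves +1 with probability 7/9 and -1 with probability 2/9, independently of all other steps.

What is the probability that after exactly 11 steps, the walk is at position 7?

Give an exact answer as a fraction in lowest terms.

Answer: 8877793540/31381059609

Derivation:
To reach position 7 after 11 steps: need 9 steps of +1 and 2 steps of -1.
Number of such sequences: C(11,9) = 55
Each has probability (7/9)^9 · (2/9)^2 = 161414428/31381059609
P = 55 · 161414428/31381059609 = 8877793540/31381059609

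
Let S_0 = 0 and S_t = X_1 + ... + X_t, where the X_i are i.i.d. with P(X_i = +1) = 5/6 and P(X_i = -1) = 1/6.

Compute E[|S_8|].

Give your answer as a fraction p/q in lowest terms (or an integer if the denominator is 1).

Answer: 562003/104976

Derivation:
S_8 takes values m ≡ 0 (mod 2) with |m| ≤ 8; P(S_8=m) = C(8,(8+m)/2) · (5/6)^((8+m)/2) · (1/6)^((8-m)/2).
Distribution: P(S=-8)=1/1679616, P(S=-6)=5/209952, P(S=-4)=175/419904, P(S=-2)=875/209952, P(S=0)=21875/839808, P(S=2)=21875/209952, P(S=4)=109375/419904, P(S=6)=78125/209952, P(S=8)=390625/1679616
E[|S_8|] = Σ_m |m|·P(S_8=m) = 562003/104976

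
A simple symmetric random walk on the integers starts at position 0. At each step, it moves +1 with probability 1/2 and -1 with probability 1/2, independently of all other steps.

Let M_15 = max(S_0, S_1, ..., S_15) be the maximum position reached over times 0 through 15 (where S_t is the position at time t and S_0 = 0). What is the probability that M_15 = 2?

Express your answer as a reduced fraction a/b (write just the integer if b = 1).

Let M_15 = max(S_0,...,S_15). Use the reflection principle: for j ≥ 1, #{paths with M_15 ≥ j} = #{S_15 ≥ j} + #{S_15 ≥ j+1}.
By reflection, #{M_15 ≥ 2} = #{S_15 ≥ 2} + #{S_15 ≥ 3} = 9949 + 9949 = 19898.
#{M_15 ≥ 3} = #{S_15 ≥ 3} + #{S_15 ≥ 4} = 9949 + 4944 = 14893.
#{M_15 = 2} = 19898 - 14893 = 5005.
P(M_15 = 2) = 5005/32768 = 5005/32768

Answer: 5005/32768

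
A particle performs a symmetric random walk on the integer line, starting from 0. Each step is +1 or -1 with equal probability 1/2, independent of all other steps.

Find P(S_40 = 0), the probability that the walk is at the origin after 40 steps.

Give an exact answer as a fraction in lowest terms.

To return to 0 after 40 steps: need exactly 20 steps of +1 and 20 of -1.
Favorable paths: C(40,20) = 137846528820
Total paths: 2^40 = 1099511627776
P = 137846528820/1099511627776 = 34461632205/274877906944

Answer: 34461632205/274877906944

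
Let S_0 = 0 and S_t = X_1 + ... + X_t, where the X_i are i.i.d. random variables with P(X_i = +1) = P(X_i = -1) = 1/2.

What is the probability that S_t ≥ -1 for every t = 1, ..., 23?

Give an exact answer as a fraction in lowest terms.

Answer: 676039/2097152

Derivation:
Let f(t,s) = #length-t paths at position s with S_1..S_t all ≥ -1.
f(t,s) = f(t-1,s-1) + f(t-1,s+1) for s ≥ -1; f(t,s) = 0 for s < -1.
t=0: f(0,0)=1
t=1: f(1,-1)=1 f(1,1)=1
t=2: f(2,0)=2 f(2,2)=1
t=3: f(3,-1)=2 f(3,1)=3 f(3,3)=1
t=4: f(4,0)=5 f(4,2)=4 f(4,4)=1
t=5: f(5,-1)=5 f(5,1)=9 f(5,3)=5 f(5,5)=1
t=6: f(6,0)=14 f(6,2)=14 f(6,4)=6 f(6,6)=1
t=7: f(7,-1)=14 f(7,1)=28 f(7,3)=20 f(7,5)=7 f(7,7)=1
t=8: f(8,0)=42 f(8,2)=48 f(8,4)=27 f(8,6)=8 f(8,8)=1
t=9: f(9,-1)=42 f(9,1)=90 f(9,3)=75 f(9,5)=35 f(9,7)=9 f(9,9)=1
t=10: f(10,0)=132 f(10,2)=165 f(10,4)=110 f(10,6)=44 f(10,8)=10 f(10,10)=1
t=11: f(11,-1)=132 f(11,1)=297 f(11,3)=275 f(11,5)=154 f(11,7)=54 f(11,9)=11 f(11,11)=1
t=12: f(12,0)=429 f(12,2)=572 f(12,4)=429 f(12,6)=208 f(12,8)=65 f(12,10)=12 f(12,12)=1
t=13: f(13,-1)=429 f(13,1)=1001 f(13,3)=1001 f(13,5)=637 f(13,7)=273 f(13,9)=77 f(13,11)=13 f(13,13)=1
t=14: f(14,0)=1430 f(14,2)=2002 f(14,4)=1638 f(14,6)=910 f(14,8)=350 f(14,10)=90 f(14,12)=14 f(14,14)=1
t=15: f(15,-1)=1430 f(15,1)=3432 f(15,3)=3640 f(15,5)=2548 f(15,7)=1260 f(15,9)=440 f(15,11)=104 f(15,13)=15 f(15,15)=1
t=16: f(16,0)=4862 f(16,2)=7072 f(16,4)=6188 f(16,6)=3808 f(16,8)=1700 f(16,10)=544 f(16,12)=119 f(16,14)=16 f(16,16)=1
t=17: f(17,-1)=4862 f(17,1)=11934 f(17,3)=13260 f(17,5)=9996 f(17,7)=5508 f(17,9)=2244 f(17,11)=663 f(17,13)=135 f(17,15)=17 f(17,17)=1
t=18: f(18,0)=16796 f(18,2)=25194 f(18,4)=23256 f(18,6)=15504 f(18,8)=7752 f(18,10)=2907 f(18,12)=798 f(18,14)=152 f(18,16)=18 f(18,18)=1
t=19: f(19,-1)=16796 f(19,1)=41990 f(19,3)=48450 f(19,5)=38760 f(19,7)=23256 f(19,9)=10659 f(19,11)=3705 f(19,13)=950 f(19,15)=170 f(19,17)=19 f(19,19)=1
t=20: f(20,0)=58786 f(20,2)=90440 f(20,4)=87210 f(20,6)=62016 f(20,8)=33915 f(20,10)=14364 f(20,12)=4655 f(20,14)=1120 f(20,16)=189 f(20,18)=20 f(20,20)=1
t=21: f(21,-1)=58786 f(21,1)=149226 f(21,3)=177650 f(21,5)=149226 f(21,7)=95931 f(21,9)=48279 f(21,11)=19019 f(21,13)=5775 f(21,15)=1309 f(21,17)=209 f(21,19)=21 f(21,21)=1
t=22: f(22,0)=208012 f(22,2)=326876 f(22,4)=326876 f(22,6)=245157 f(22,8)=144210 f(22,10)=67298 f(22,12)=24794 f(22,14)=7084 f(22,16)=1518 f(22,18)=230 f(22,20)=22 f(22,22)=1
t=23: f(23,-1)=208012 f(23,1)=534888 f(23,3)=653752 f(23,5)=572033 f(23,7)=389367 f(23,9)=211508 f(23,11)=92092 f(23,13)=31878 f(23,15)=8602 f(23,17)=1748 f(23,19)=252 f(23,21)=23 f(23,23)=1
Σ_s f(23,s) = 2704156
P = 2704156/8388608 = 676039/2097152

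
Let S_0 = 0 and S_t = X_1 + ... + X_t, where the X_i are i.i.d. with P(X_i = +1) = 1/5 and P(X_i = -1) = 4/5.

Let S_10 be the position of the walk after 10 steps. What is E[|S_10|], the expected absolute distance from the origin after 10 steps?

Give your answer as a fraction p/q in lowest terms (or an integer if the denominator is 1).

Answer: 11775906/1953125

Derivation:
S_10 takes values m ≡ 0 (mod 2) with |m| ≤ 10; P(S_10=m) = C(10,(10+m)/2) · (1/5)^((10+m)/2) · (4/5)^((10-m)/2).
Distribution: P(S=-10)=1048576/9765625, P(S=-8)=524288/1953125, P(S=-6)=589824/1953125, P(S=-4)=393216/1953125, P(S=-2)=172032/1953125, P(S=0)=258048/9765625, P(S=2)=10752/1953125, P(S=4)=1536/1953125, P(S=6)=144/1953125, P(S=8)=8/1953125, P(S=10)=1/9765625
E[|S_10|] = Σ_m |m|·P(S_10=m) = 11775906/1953125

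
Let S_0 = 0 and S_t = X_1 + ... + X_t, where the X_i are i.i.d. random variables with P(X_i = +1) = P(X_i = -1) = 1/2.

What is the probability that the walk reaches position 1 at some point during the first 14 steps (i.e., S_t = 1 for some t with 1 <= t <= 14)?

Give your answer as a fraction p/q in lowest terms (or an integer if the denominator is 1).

Answer: 1619/2048

Derivation:
Count via complement. Let g(t,s) = #length-t paths at position s with S_1..S_t all ≠ 1.
g(t,s) = g(t-1,s-1) + g(t-1,s+1) for s ≠ 1; g(t,1) = 0.
t=0: g(0,0)=1
t=1: g(1,-1)=1
t=2: g(2,-2)=1 g(2,0)=1
t=3: g(3,-3)=1 g(3,-1)=2
t=4: g(4,-4)=1 g(4,-2)=3 g(4,0)=2
t=5: g(5,-5)=1 g(5,-3)=4 g(5,-1)=5
t=6: g(6,-6)=1 g(6,-4)=5 g(6,-2)=9 g(6,0)=5
t=7: g(7,-7)=1 g(7,-5)=6 g(7,-3)=14 g(7,-1)=14
t=8: g(8,-8)=1 g(8,-6)=7 g(8,-4)=20 g(8,-2)=28 g(8,0)=14
t=9: g(9,-9)=1 g(9,-7)=8 g(9,-5)=27 g(9,-3)=48 g(9,-1)=42
t=10: g(10,-10)=1 g(10,-8)=9 g(10,-6)=35 g(10,-4)=75 g(10,-2)=90 g(10,0)=42
t=11: g(11,-11)=1 g(11,-9)=10 g(11,-7)=44 g(11,-5)=110 g(11,-3)=165 g(11,-1)=132
t=12: g(12,-12)=1 g(12,-10)=11 g(12,-8)=54 g(12,-6)=154 g(12,-4)=275 g(12,-2)=297 g(12,0)=132
t=13: g(13,-13)=1 g(13,-11)=12 g(13,-9)=65 g(13,-7)=208 g(13,-5)=429 g(13,-3)=572 g(13,-1)=429
t=14: g(14,-14)=1 g(14,-12)=13 g(14,-10)=77 g(14,-8)=273 g(14,-6)=637 g(14,-4)=1001 g(14,-2)=1001 g(14,0)=429
Paths never hitting 1: Σ_s g(14,s) = 3432
Paths hitting 1: 2^14 - 3432 = 12952
P = 12952/16384 = 1619/2048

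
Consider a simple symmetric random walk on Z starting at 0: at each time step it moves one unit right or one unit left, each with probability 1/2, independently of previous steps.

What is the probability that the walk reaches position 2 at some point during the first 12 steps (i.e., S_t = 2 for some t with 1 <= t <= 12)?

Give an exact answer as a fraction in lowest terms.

Answer: 595/1024

Derivation:
Count via complement. Let g(t,s) = #length-t paths at position s with S_1..S_t all ≠ 2.
g(t,s) = g(t-1,s-1) + g(t-1,s+1) for s ≠ 2; g(t,2) = 0.
t=0: g(0,0)=1
t=1: g(1,-1)=1 g(1,1)=1
t=2: g(2,-2)=1 g(2,0)=2
t=3: g(3,-3)=1 g(3,-1)=3 g(3,1)=2
t=4: g(4,-4)=1 g(4,-2)=4 g(4,0)=5
t=5: g(5,-5)=1 g(5,-3)=5 g(5,-1)=9 g(5,1)=5
t=6: g(6,-6)=1 g(6,-4)=6 g(6,-2)=14 g(6,0)=14
t=7: g(7,-7)=1 g(7,-5)=7 g(7,-3)=20 g(7,-1)=28 g(7,1)=14
t=8: g(8,-8)=1 g(8,-6)=8 g(8,-4)=27 g(8,-2)=48 g(8,0)=42
t=9: g(9,-9)=1 g(9,-7)=9 g(9,-5)=35 g(9,-3)=75 g(9,-1)=90 g(9,1)=42
t=10: g(10,-10)=1 g(10,-8)=10 g(10,-6)=44 g(10,-4)=110 g(10,-2)=165 g(10,0)=132
t=11: g(11,-11)=1 g(11,-9)=11 g(11,-7)=54 g(11,-5)=154 g(11,-3)=275 g(11,-1)=297 g(11,1)=132
t=12: g(12,-12)=1 g(12,-10)=12 g(12,-8)=65 g(12,-6)=208 g(12,-4)=429 g(12,-2)=572 g(12,0)=429
Paths never hitting 2: Σ_s g(12,s) = 1716
Paths hitting 2: 2^12 - 1716 = 2380
P = 2380/4096 = 595/1024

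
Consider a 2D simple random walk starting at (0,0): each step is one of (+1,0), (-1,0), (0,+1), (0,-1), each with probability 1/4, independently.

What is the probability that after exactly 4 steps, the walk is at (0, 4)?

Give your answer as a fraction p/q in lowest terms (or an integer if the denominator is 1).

Let h be the number of horizontal steps (so 4-h are vertical). To end at (0,4) need (h+0)/2 right-steps and ((4-h)+4)/2 up-steps.
Sum over h with 0 ≤ h ≤ 0, h ≡ 0 (mod 2), 4-h ≡ 0 (mod 2):
h=0: C(4,0)·C(0,0)·C(4,4) = 1·1·1 = 1
Total favorable: 1
Total paths: 4^4 = 256
P = 1/256 = 1/256

Answer: 1/256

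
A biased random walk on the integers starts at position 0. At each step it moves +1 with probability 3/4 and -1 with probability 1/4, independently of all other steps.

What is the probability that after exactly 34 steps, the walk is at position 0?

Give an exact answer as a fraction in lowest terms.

To be at 0 after 34 steps: need exactly 17 steps of +1 and 17 of -1.
Number of such sequences: C(34,17) = 2333606220
Each has probability (3/4)^17 · (1/4)^17 = 129140163/295147905179352825856
P = 2333606220 · 129140163/295147905179352825856 = 75340571907153465/73786976294838206464

Answer: 75340571907153465/73786976294838206464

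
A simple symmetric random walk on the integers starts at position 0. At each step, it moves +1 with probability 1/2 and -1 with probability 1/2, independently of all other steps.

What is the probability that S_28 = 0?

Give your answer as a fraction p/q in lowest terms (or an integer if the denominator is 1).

To return to 0 after 28 steps: need exactly 14 steps of +1 and 14 of -1.
Favorable paths: C(28,14) = 40116600
Total paths: 2^28 = 268435456
P = 40116600/268435456 = 5014575/33554432

Answer: 5014575/33554432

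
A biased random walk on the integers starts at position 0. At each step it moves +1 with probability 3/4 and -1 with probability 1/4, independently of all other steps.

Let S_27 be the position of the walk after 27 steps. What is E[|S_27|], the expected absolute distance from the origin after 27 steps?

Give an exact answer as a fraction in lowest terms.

S_27 takes values m ≡ 1 (mod 2) with |m| ≤ 27; P(S_27=m) = C(27,(27+m)/2) · (3/4)^((27+m)/2) · (1/4)^((27-m)/2).
Distribution: P(S=-27)=1/18014398509481984, P(S=-25)=81/18014398509481984, P(S=-23)=3159/18014398509481984, P(S=-21)=78975/18014398509481984, P(S=-19)=710775/9007199254740992, P(S=-17)=9808695/9007199254740992, P(S=-15)=107895645/9007199254740992, P(S=-13)=971060805/9007199254740992, P(S=-11)=14565912075/18014398509481984, P(S=-9)=92250776475/18014398509481984, P(S=-7)=498154192965/18014398509481984, P(S=-5)=2309623985565/18014398509481984, P(S=-3)=2309623985565/4503599627370496, P(S=-1)=7994852257725/4503599627370496, P(S=1)=23984556773175/4503599627370496, P(S=3)=62359847610255/4503599627370496, P(S=5)=561238628492295/18014398509481984, P(S=7)=1089463220014455/18014398509481984, P(S=9)=1815772033357425/18014398509481984, P(S=11)=2580307626350025/18014398509481984, P(S=13)=1548184575810015/9007199254740992, P(S=15)=1548184575810015/9007199254740992, P(S=17)=1266696471117285/9007199254740992, P(S=19)=826106394206925/9007199254740992, P(S=21)=826106394206925/18014398509481984, P(S=23)=297398301914493/18014398509481984, P(S=25)=68630377364883/18014398509481984, P(S=27)=7625597484987/18014398509481984
E[|S_27|] = Σ_m |m|·P(S_27=m) = 7604558710240581/562949953421312

Answer: 7604558710240581/562949953421312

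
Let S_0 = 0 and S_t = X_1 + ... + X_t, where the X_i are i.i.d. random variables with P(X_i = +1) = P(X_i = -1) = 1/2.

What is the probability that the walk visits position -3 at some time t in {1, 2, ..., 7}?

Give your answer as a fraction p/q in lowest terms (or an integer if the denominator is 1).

Count via complement. Let g(t,s) = #length-t paths at position s with S_1..S_t all ≠ -3.
g(t,s) = g(t-1,s-1) + g(t-1,s+1) for s ≠ -3; g(t,-3) = 0.
t=0: g(0,0)=1
t=1: g(1,-1)=1 g(1,1)=1
t=2: g(2,-2)=1 g(2,0)=2 g(2,2)=1
t=3: g(3,-1)=3 g(3,1)=3 g(3,3)=1
t=4: g(4,-2)=3 g(4,0)=6 g(4,2)=4 g(4,4)=1
t=5: g(5,-1)=9 g(5,1)=10 g(5,3)=5 g(5,5)=1
t=6: g(6,-2)=9 g(6,0)=19 g(6,2)=15 g(6,4)=6 g(6,6)=1
t=7: g(7,-1)=28 g(7,1)=34 g(7,3)=21 g(7,5)=7 g(7,7)=1
Paths never hitting -3: Σ_s g(7,s) = 91
Paths hitting -3: 2^7 - 91 = 37
P = 37/128 = 37/128

Answer: 37/128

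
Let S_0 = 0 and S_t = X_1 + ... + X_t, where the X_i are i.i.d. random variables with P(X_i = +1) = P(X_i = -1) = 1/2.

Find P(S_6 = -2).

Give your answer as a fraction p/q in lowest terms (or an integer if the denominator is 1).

To reach position -2 after 6 steps: need 2 steps of +1 and 4 of -1.
Favorable paths: C(6,2) = 15
Total paths: 2^6 = 64
P = 15/64 = 15/64

Answer: 15/64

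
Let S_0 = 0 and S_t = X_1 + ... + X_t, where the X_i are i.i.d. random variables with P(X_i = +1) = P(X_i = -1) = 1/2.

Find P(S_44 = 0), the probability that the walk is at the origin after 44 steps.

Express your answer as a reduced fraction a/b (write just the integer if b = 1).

Answer: 263012370465/2199023255552

Derivation:
To return to 0 after 44 steps: need exactly 22 steps of +1 and 22 of -1.
Favorable paths: C(44,22) = 2104098963720
Total paths: 2^44 = 17592186044416
P = 2104098963720/17592186044416 = 263012370465/2199023255552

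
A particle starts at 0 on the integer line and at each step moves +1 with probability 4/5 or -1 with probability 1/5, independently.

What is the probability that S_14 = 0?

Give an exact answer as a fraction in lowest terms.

To be at 0 after 14 steps: need exactly 7 steps of +1 and 7 of -1.
Number of such sequences: C(14,7) = 3432
Each has probability (4/5)^7 · (1/5)^7 = 16384/6103515625
P = 3432 · 16384/6103515625 = 56229888/6103515625

Answer: 56229888/6103515625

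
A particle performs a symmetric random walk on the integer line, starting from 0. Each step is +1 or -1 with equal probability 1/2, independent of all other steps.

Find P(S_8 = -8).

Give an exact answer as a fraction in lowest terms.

To reach position -8 after 8 steps: need 0 steps of +1 and 8 of -1.
Favorable paths: C(8,0) = 1
Total paths: 2^8 = 256
P = 1/256 = 1/256

Answer: 1/256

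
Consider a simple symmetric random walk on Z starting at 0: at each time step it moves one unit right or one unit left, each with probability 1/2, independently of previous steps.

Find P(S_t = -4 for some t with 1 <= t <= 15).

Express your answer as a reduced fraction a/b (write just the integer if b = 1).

Count via complement. Let g(t,s) = #length-t paths at position s with S_1..S_t all ≠ -4.
g(t,s) = g(t-1,s-1) + g(t-1,s+1) for s ≠ -4; g(t,-4) = 0.
t=0: g(0,0)=1
t=1: g(1,-1)=1 g(1,1)=1
t=2: g(2,-2)=1 g(2,0)=2 g(2,2)=1
t=3: g(3,-3)=1 g(3,-1)=3 g(3,1)=3 g(3,3)=1
t=4: g(4,-2)=4 g(4,0)=6 g(4,2)=4 g(4,4)=1
t=5: g(5,-3)=4 g(5,-1)=10 g(5,1)=10 g(5,3)=5 g(5,5)=1
t=6: g(6,-2)=14 g(6,0)=20 g(6,2)=15 g(6,4)=6 g(6,6)=1
t=7: g(7,-3)=14 g(7,-1)=34 g(7,1)=35 g(7,3)=21 g(7,5)=7 g(7,7)=1
t=8: g(8,-2)=48 g(8,0)=69 g(8,2)=56 g(8,4)=28 g(8,6)=8 g(8,8)=1
t=9: g(9,-3)=48 g(9,-1)=117 g(9,1)=125 g(9,3)=84 g(9,5)=36 g(9,7)=9 g(9,9)=1
t=10: g(10,-2)=165 g(10,0)=242 g(10,2)=209 g(10,4)=120 g(10,6)=45 g(10,8)=10 g(10,10)=1
t=11: g(11,-3)=165 g(11,-1)=407 g(11,1)=451 g(11,3)=329 g(11,5)=165 g(11,7)=55 g(11,9)=11 g(11,11)=1
t=12: g(12,-2)=572 g(12,0)=858 g(12,2)=780 g(12,4)=494 g(12,6)=220 g(12,8)=66 g(12,10)=12 g(12,12)=1
t=13: g(13,-3)=572 g(13,-1)=1430 g(13,1)=1638 g(13,3)=1274 g(13,5)=714 g(13,7)=286 g(13,9)=78 g(13,11)=13 g(13,13)=1
t=14: g(14,-2)=2002 g(14,0)=3068 g(14,2)=2912 g(14,4)=1988 g(14,6)=1000 g(14,8)=364 g(14,10)=91 g(14,12)=14 g(14,14)=1
t=15: g(15,-3)=2002 g(15,-1)=5070 g(15,1)=5980 g(15,3)=4900 g(15,5)=2988 g(15,7)=1364 g(15,9)=455 g(15,11)=105 g(15,13)=15 g(15,15)=1
Paths never hitting -4: Σ_s g(15,s) = 22880
Paths hitting -4: 2^15 - 22880 = 9888
P = 9888/32768 = 309/1024

Answer: 309/1024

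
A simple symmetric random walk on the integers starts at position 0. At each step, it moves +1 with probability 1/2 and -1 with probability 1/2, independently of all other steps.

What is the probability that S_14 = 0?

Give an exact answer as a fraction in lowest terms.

Answer: 429/2048

Derivation:
To return to 0 after 14 steps: need exactly 7 steps of +1 and 7 of -1.
Favorable paths: C(14,7) = 3432
Total paths: 2^14 = 16384
P = 3432/16384 = 429/2048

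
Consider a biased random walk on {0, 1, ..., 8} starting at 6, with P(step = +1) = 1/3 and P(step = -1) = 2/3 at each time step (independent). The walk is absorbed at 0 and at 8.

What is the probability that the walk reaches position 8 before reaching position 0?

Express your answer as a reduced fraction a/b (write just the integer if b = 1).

Answer: 21/85

Derivation:
Biased walk: p = 1/3, q = 2/3, r = q/p = 2
Gambler's ruin: P(hit 8 before 0 | start at 6) = (1 - r^a)/(1 - r^N)
r^6 = 64; r^8 = 256
P = (1 - 64) / (1 - 256) = -63 / -255 = 21/85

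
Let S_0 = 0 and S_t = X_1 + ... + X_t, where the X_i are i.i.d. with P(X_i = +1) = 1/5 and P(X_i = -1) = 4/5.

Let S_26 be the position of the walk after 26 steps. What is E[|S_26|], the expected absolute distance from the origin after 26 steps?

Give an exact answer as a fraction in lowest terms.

S_26 takes values m ≡ 0 (mod 2) with |m| ≤ 26; P(S_26=m) = C(26,(26+m)/2) · (1/5)^((26+m)/2) · (4/5)^((26-m)/2).
Distribution: P(S=-26)=4503599627370496/1490116119384765625, P(S=-24)=29273397577908224/1490116119384765625, P(S=-22)=3659174697238528/59604644775390625, P(S=-20)=7318349394477056/59604644775390625, P(S=-18)=10520127254560768/59604644775390625, P(S=-16)=57860699900084224/298023223876953125, P(S=-14)=50628112412573696/298023223876953125, P(S=-12)=7232587487510528/59604644775390625, P(S=-10)=4294348820709376/59604644775390625, P(S=-8)=2147174410354688/59604644775390625, P(S=-6)=4562745622003712/298023223876953125, P(S=-4)=1659180226183168/298023223876953125, P(S=-2)=103698764136448/59604644775390625, P(S=0)=27918898036736/59604644775390625, P(S=2)=6481172758528/59604644775390625, P(S=4)=6481172758528/298023223876953125, P(S=6)=1113951567872/298023223876953125, P(S=8)=32763281408/59604644775390625, P(S=10)=4095410176/59604644775390625, P(S=12)=431095808/59604644775390625, P(S=14)=188604416/298023223876953125, P(S=16)=13471744/298023223876953125, P(S=18)=153088/59604644775390625, P(S=20)=6656/59604644775390625, P(S=22)=208/59604644775390625, P(S=24)=104/1490116119384765625, P(S=26)=1/1490116119384765625
E[|S_26|] = Σ_m |m|·P(S_26=m) = 23246801104062512314/1490116119384765625

Answer: 23246801104062512314/1490116119384765625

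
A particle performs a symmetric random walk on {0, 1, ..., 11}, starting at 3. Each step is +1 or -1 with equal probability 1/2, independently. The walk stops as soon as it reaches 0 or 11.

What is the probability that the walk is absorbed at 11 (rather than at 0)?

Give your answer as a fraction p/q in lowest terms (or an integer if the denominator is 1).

Answer: 3/11

Derivation:
Symmetric walk (p = 1/2): the harmonic-function argument gives P(hit 11 before 0 | start at 3) = a/N.
P = 3/11 = 3/11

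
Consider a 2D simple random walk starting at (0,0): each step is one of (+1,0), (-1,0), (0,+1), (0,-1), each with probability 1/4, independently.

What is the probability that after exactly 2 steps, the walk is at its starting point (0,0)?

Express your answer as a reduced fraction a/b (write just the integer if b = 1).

Let h be the number of horizontal steps (so 2-h are vertical). To end at (0,0) need (h+0)/2 right-steps and ((2-h)+0)/2 up-steps.
Sum over h with 0 ≤ h ≤ 2, h ≡ 0 (mod 2), 2-h ≡ 0 (mod 2):
h=0: C(2,0)·C(0,0)·C(2,1) = 1·1·2 = 2
h=2: C(2,2)·C(2,1)·C(0,0) = 1·2·1 = 2
Total favorable: 4
Total paths: 4^2 = 16
P = 4/16 = 1/4

Answer: 1/4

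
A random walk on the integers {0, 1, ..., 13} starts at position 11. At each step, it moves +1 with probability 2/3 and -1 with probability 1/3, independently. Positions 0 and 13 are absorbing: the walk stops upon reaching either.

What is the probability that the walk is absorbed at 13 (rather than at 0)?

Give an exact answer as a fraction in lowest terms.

Answer: 8188/8191

Derivation:
Biased walk: p = 2/3, q = 1/3, r = q/p = 1/2
Gambler's ruin: P(hit 13 before 0 | start at 11) = (1 - r^a)/(1 - r^N)
r^11 = 1/2048; r^13 = 1/8192
P = (1 - 1/2048) / (1 - 1/8192) = 2047/2048 / 8191/8192 = 8188/8191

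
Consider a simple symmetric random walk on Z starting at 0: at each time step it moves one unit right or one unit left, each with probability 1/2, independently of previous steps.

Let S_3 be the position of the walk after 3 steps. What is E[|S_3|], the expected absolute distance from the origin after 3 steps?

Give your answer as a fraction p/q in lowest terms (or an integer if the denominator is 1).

S_3 takes values m ≡ 1 (mod 2) with |m| ≤ 3; P(S_3=m) = C(3,(3+m)/2)/2^3.
Total paths: 2^3 = 8
Distribution: P(S=-3)=1/8, P(S=-1)=3/8, P(S=1)=3/8, P(S=3)=1/8
E[|S_3|] = Σ_m |m|·P(S_3=m) = 12/8 = 3/2

Answer: 3/2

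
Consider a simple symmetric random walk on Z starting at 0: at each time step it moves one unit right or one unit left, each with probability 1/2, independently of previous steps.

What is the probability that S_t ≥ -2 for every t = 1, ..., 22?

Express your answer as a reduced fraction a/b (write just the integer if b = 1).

Answer: 499681/1048576

Derivation:
Let f(t,s) = #length-t paths at position s with S_1..S_t all ≥ -2.
f(t,s) = f(t-1,s-1) + f(t-1,s+1) for s ≥ -2; f(t,s) = 0 for s < -2.
t=0: f(0,0)=1
t=1: f(1,-1)=1 f(1,1)=1
t=2: f(2,-2)=1 f(2,0)=2 f(2,2)=1
t=3: f(3,-1)=3 f(3,1)=3 f(3,3)=1
t=4: f(4,-2)=3 f(4,0)=6 f(4,2)=4 f(4,4)=1
t=5: f(5,-1)=9 f(5,1)=10 f(5,3)=5 f(5,5)=1
t=6: f(6,-2)=9 f(6,0)=19 f(6,2)=15 f(6,4)=6 f(6,6)=1
t=7: f(7,-1)=28 f(7,1)=34 f(7,3)=21 f(7,5)=7 f(7,7)=1
t=8: f(8,-2)=28 f(8,0)=62 f(8,2)=55 f(8,4)=28 f(8,6)=8 f(8,8)=1
t=9: f(9,-1)=90 f(9,1)=117 f(9,3)=83 f(9,5)=36 f(9,7)=9 f(9,9)=1
t=10: f(10,-2)=90 f(10,0)=207 f(10,2)=200 f(10,4)=119 f(10,6)=45 f(10,8)=10 f(10,10)=1
t=11: f(11,-1)=297 f(11,1)=407 f(11,3)=319 f(11,5)=164 f(11,7)=55 f(11,9)=11 f(11,11)=1
t=12: f(12,-2)=297 f(12,0)=704 f(12,2)=726 f(12,4)=483 f(12,6)=219 f(12,8)=66 f(12,10)=12 f(12,12)=1
t=13: f(13,-1)=1001 f(13,1)=1430 f(13,3)=1209 f(13,5)=702 f(13,7)=285 f(13,9)=78 f(13,11)=13 f(13,13)=1
t=14: f(14,-2)=1001 f(14,0)=2431 f(14,2)=2639 f(14,4)=1911 f(14,6)=987 f(14,8)=363 f(14,10)=91 f(14,12)=14 f(14,14)=1
t=15: f(15,-1)=3432 f(15,1)=5070 f(15,3)=4550 f(15,5)=2898 f(15,7)=1350 f(15,9)=454 f(15,11)=105 f(15,13)=15 f(15,15)=1
t=16: f(16,-2)=3432 f(16,0)=8502 f(16,2)=9620 f(16,4)=7448 f(16,6)=4248 f(16,8)=1804 f(16,10)=559 f(16,12)=120 f(16,14)=16 f(16,16)=1
t=17: f(17,-1)=11934 f(17,1)=18122 f(17,3)=17068 f(17,5)=11696 f(17,7)=6052 f(17,9)=2363 f(17,11)=679 f(17,13)=136 f(17,15)=17 f(17,17)=1
t=18: f(18,-2)=11934 f(18,0)=30056 f(18,2)=35190 f(18,4)=28764 f(18,6)=17748 f(18,8)=8415 f(18,10)=3042 f(18,12)=815 f(18,14)=153 f(18,16)=18 f(18,18)=1
t=19: f(19,-1)=41990 f(19,1)=65246 f(19,3)=63954 f(19,5)=46512 f(19,7)=26163 f(19,9)=11457 f(19,11)=3857 f(19,13)=968 f(19,15)=171 f(19,17)=19 f(19,19)=1
t=20: f(20,-2)=41990 f(20,0)=107236 f(20,2)=129200 f(20,4)=110466 f(20,6)=72675 f(20,8)=37620 f(20,10)=15314 f(20,12)=4825 f(20,14)=1139 f(20,16)=190 f(20,18)=20 f(20,20)=1
t=21: f(21,-1)=149226 f(21,1)=236436 f(21,3)=239666 f(21,5)=183141 f(21,7)=110295 f(21,9)=52934 f(21,11)=20139 f(21,13)=5964 f(21,15)=1329 f(21,17)=210 f(21,19)=21 f(21,21)=1
t=22: f(22,-2)=149226 f(22,0)=385662 f(22,2)=476102 f(22,4)=422807 f(22,6)=293436 f(22,8)=163229 f(22,10)=73073 f(22,12)=26103 f(22,14)=7293 f(22,16)=1539 f(22,18)=231 f(22,20)=22 f(22,22)=1
Σ_s f(22,s) = 1998724
P = 1998724/4194304 = 499681/1048576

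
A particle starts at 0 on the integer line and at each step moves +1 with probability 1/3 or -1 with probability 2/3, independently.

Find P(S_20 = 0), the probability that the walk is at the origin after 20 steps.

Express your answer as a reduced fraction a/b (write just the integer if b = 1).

To be at 0 after 20 steps: need exactly 10 steps of +1 and 10 of -1.
Number of such sequences: C(20,10) = 184756
Each has probability (1/3)^10 · (2/3)^10 = 1024/3486784401
P = 184756 · 1024/3486784401 = 189190144/3486784401

Answer: 189190144/3486784401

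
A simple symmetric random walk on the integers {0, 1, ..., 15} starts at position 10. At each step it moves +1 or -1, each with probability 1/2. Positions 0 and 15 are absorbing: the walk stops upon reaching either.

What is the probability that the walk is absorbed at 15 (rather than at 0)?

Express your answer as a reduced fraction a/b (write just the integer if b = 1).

Symmetric walk (p = 1/2): the harmonic-function argument gives P(hit 15 before 0 | start at 10) = a/N.
P = 10/15 = 2/3

Answer: 2/3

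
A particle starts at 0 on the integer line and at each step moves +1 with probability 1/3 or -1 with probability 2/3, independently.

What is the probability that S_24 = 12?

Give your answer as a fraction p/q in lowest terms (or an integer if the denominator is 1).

Answer: 8614144/282429536481

Derivation:
To reach position 12 after 24 steps: need 18 steps of +1 and 6 steps of -1.
Number of such sequences: C(24,18) = 134596
Each has probability (1/3)^18 · (2/3)^6 = 64/282429536481
P = 134596 · 64/282429536481 = 8614144/282429536481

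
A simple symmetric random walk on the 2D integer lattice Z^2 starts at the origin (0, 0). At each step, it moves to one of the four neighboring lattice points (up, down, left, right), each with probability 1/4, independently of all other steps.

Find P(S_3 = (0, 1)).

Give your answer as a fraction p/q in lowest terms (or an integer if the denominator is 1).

Let h be the number of horizontal steps (so 3-h are vertical). To end at (0,1) need (h+0)/2 right-steps and ((3-h)+1)/2 up-steps.
Sum over h with 0 ≤ h ≤ 2, h ≡ 0 (mod 2), 3-h ≡ 1 (mod 2):
h=0: C(3,0)·C(0,0)·C(3,2) = 1·1·3 = 3
h=2: C(3,2)·C(2,1)·C(1,1) = 3·2·1 = 6
Total favorable: 9
Total paths: 4^3 = 64
P = 9/64 = 9/64

Answer: 9/64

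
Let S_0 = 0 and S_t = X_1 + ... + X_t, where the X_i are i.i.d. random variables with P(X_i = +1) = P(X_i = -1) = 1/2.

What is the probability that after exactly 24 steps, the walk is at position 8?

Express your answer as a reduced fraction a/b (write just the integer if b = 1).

To reach position 8 after 24 steps: need 16 steps of +1 and 8 of -1.
Favorable paths: C(24,16) = 735471
Total paths: 2^24 = 16777216
P = 735471/16777216 = 735471/16777216

Answer: 735471/16777216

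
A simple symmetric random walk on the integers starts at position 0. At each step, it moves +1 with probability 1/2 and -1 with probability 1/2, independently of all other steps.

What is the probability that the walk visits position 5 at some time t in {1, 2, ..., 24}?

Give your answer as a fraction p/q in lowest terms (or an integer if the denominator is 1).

Count via complement. Let g(t,s) = #length-t paths at position s with S_1..S_t all ≠ 5.
g(t,s) = g(t-1,s-1) + g(t-1,s+1) for s ≠ 5; g(t,5) = 0.
t=0: g(0,0)=1
t=1: g(1,-1)=1 g(1,1)=1
t=2: g(2,-2)=1 g(2,0)=2 g(2,2)=1
t=3: g(3,-3)=1 g(3,-1)=3 g(3,1)=3 g(3,3)=1
t=4: g(4,-4)=1 g(4,-2)=4 g(4,0)=6 g(4,2)=4 g(4,4)=1
t=5: g(5,-5)=1 g(5,-3)=5 g(5,-1)=10 g(5,1)=10 g(5,3)=5
t=6: g(6,-6)=1 g(6,-4)=6 g(6,-2)=15 g(6,0)=20 g(6,2)=15 g(6,4)=5
t=7: g(7,-7)=1 g(7,-5)=7 g(7,-3)=21 g(7,-1)=35 g(7,1)=35 g(7,3)=20
t=8: g(8,-8)=1 g(8,-6)=8 g(8,-4)=28 g(8,-2)=56 g(8,0)=70 g(8,2)=55 g(8,4)=20
t=9: g(9,-9)=1 g(9,-7)=9 g(9,-5)=36 g(9,-3)=84 g(9,-1)=126 g(9,1)=125 g(9,3)=75
t=10: g(10,-10)=1 g(10,-8)=10 g(10,-6)=45 g(10,-4)=120 g(10,-2)=210 g(10,0)=251 g(10,2)=200 g(10,4)=75
t=11: g(11,-11)=1 g(11,-9)=11 g(11,-7)=55 g(11,-5)=165 g(11,-3)=330 g(11,-1)=461 g(11,1)=451 g(11,3)=275
t=12: g(12,-12)=1 g(12,-10)=12 g(12,-8)=66 g(12,-6)=220 g(12,-4)=495 g(12,-2)=791 g(12,0)=912 g(12,2)=726 g(12,4)=275
t=13: g(13,-13)=1 g(13,-11)=13 g(13,-9)=78 g(13,-7)=286 g(13,-5)=715 g(13,-3)=1286 g(13,-1)=1703 g(13,1)=1638 g(13,3)=1001
t=14: g(14,-14)=1 g(14,-12)=14 g(14,-10)=91 g(14,-8)=364 g(14,-6)=1001 g(14,-4)=2001 g(14,-2)=2989 g(14,0)=3341 g(14,2)=2639 g(14,4)=1001
t=15: g(15,-15)=1 g(15,-13)=15 g(15,-11)=105 g(15,-9)=455 g(15,-7)=1365 g(15,-5)=3002 g(15,-3)=4990 g(15,-1)=6330 g(15,1)=5980 g(15,3)=3640
t=16: g(16,-16)=1 g(16,-14)=16 g(16,-12)=120 g(16,-10)=560 g(16,-8)=1820 g(16,-6)=4367 g(16,-4)=7992 g(16,-2)=11320 g(16,0)=12310 g(16,2)=9620 g(16,4)=3640
t=17: g(17,-17)=1 g(17,-15)=17 g(17,-13)=136 g(17,-11)=680 g(17,-9)=2380 g(17,-7)=6187 g(17,-5)=12359 g(17,-3)=19312 g(17,-1)=23630 g(17,1)=21930 g(17,3)=13260
t=18: g(18,-18)=1 g(18,-16)=18 g(18,-14)=153 g(18,-12)=816 g(18,-10)=3060 g(18,-8)=8567 g(18,-6)=18546 g(18,-4)=31671 g(18,-2)=42942 g(18,0)=45560 g(18,2)=35190 g(18,4)=13260
t=19: g(19,-19)=1 g(19,-17)=19 g(19,-15)=171 g(19,-13)=969 g(19,-11)=3876 g(19,-9)=11627 g(19,-7)=27113 g(19,-5)=50217 g(19,-3)=74613 g(19,-1)=88502 g(19,1)=80750 g(19,3)=48450
t=20: g(20,-20)=1 g(20,-18)=20 g(20,-16)=190 g(20,-14)=1140 g(20,-12)=4845 g(20,-10)=15503 g(20,-8)=38740 g(20,-6)=77330 g(20,-4)=124830 g(20,-2)=163115 g(20,0)=169252 g(20,2)=129200 g(20,4)=48450
t=21: g(21,-21)=1 g(21,-19)=21 g(21,-17)=210 g(21,-15)=1330 g(21,-13)=5985 g(21,-11)=20348 g(21,-9)=54243 g(21,-7)=116070 g(21,-5)=202160 g(21,-3)=287945 g(21,-1)=332367 g(21,1)=298452 g(21,3)=177650
t=22: g(22,-22)=1 g(22,-20)=22 g(22,-18)=231 g(22,-16)=1540 g(22,-14)=7315 g(22,-12)=26333 g(22,-10)=74591 g(22,-8)=170313 g(22,-6)=318230 g(22,-4)=490105 g(22,-2)=620312 g(22,0)=630819 g(22,2)=476102 g(22,4)=177650
t=23: g(23,-23)=1 g(23,-21)=23 g(23,-19)=253 g(23,-17)=1771 g(23,-15)=8855 g(23,-13)=33648 g(23,-11)=100924 g(23,-9)=244904 g(23,-7)=488543 g(23,-5)=808335 g(23,-3)=1110417 g(23,-1)=1251131 g(23,1)=1106921 g(23,3)=653752
t=24: g(24,-24)=1 g(24,-22)=24 g(24,-20)=276 g(24,-18)=2024 g(24,-16)=10626 g(24,-14)=42503 g(24,-12)=134572 g(24,-10)=345828 g(24,-8)=733447 g(24,-6)=1296878 g(24,-4)=1918752 g(24,-2)=2361548 g(24,0)=2358052 g(24,2)=1760673 g(24,4)=653752
Paths never hitting 5: Σ_s g(24,s) = 11618956
Paths hitting 5: 2^24 - 11618956 = 5158260
P = 5158260/16777216 = 1289565/4194304

Answer: 1289565/4194304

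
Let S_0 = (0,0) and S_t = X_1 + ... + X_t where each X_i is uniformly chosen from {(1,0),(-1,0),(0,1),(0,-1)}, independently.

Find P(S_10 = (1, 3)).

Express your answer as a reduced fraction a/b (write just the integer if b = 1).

Answer: 1575/65536

Derivation:
Let h be the number of horizontal steps (so 10-h are vertical). To end at (1,3) need (h+1)/2 right-steps and ((10-h)+3)/2 up-steps.
Sum over h with 1 ≤ h ≤ 7, h ≡ 1 (mod 2), 10-h ≡ 1 (mod 2):
h=1: C(10,1)·C(1,1)·C(9,6) = 10·1·84 = 840
h=3: C(10,3)·C(3,2)·C(7,5) = 120·3·21 = 7560
h=5: C(10,5)·C(5,3)·C(5,4) = 252·10·5 = 12600
h=7: C(10,7)·C(7,4)·C(3,3) = 120·35·1 = 4200
Total favorable: 25200
Total paths: 4^10 = 1048576
P = 25200/1048576 = 1575/65536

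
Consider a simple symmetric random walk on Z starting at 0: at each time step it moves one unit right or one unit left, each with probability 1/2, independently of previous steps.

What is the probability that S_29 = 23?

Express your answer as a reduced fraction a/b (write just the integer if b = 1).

Answer: 1827/268435456

Derivation:
To reach position 23 after 29 steps: need 26 steps of +1 and 3 of -1.
Favorable paths: C(29,26) = 3654
Total paths: 2^29 = 536870912
P = 3654/536870912 = 1827/268435456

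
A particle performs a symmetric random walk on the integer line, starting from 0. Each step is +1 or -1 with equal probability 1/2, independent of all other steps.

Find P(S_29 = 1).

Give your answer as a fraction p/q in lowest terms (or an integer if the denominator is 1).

To reach position 1 after 29 steps: need 15 steps of +1 and 14 of -1.
Favorable paths: C(29,15) = 77558760
Total paths: 2^29 = 536870912
P = 77558760/536870912 = 9694845/67108864

Answer: 9694845/67108864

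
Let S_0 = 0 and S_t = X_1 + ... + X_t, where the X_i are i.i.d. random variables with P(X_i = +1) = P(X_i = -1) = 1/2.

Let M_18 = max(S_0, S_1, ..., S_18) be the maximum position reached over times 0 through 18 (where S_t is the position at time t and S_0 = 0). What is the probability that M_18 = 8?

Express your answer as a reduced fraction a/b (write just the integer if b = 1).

Let M_18 = max(S_0,...,S_18). Use the reflection principle: for j ≥ 1, #{paths with M_18 ≥ j} = #{S_18 ≥ j} + #{S_18 ≥ j+1}.
By reflection, #{M_18 ≥ 8} = #{S_18 ≥ 8} + #{S_18 ≥ 9} = 12616 + 4048 = 16664.
#{M_18 ≥ 9} = #{S_18 ≥ 9} + #{S_18 ≥ 10} = 4048 + 4048 = 8096.
#{M_18 = 8} = 16664 - 8096 = 8568.
P(M_18 = 8) = 8568/262144 = 1071/32768

Answer: 1071/32768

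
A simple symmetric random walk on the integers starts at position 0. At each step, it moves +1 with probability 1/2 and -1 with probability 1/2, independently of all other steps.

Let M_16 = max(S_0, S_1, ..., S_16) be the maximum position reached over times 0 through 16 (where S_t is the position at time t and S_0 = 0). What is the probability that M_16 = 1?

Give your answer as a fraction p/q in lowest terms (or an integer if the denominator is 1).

Answer: 715/4096

Derivation:
Let M_16 = max(S_0,...,S_16). Use the reflection principle: for j ≥ 1, #{paths with M_16 ≥ j} = #{S_16 ≥ j} + #{S_16 ≥ j+1}.
By reflection, #{M_16 ≥ 1} = #{S_16 ≥ 1} + #{S_16 ≥ 2} = 26333 + 26333 = 52666.
#{M_16 ≥ 2} = #{S_16 ≥ 2} + #{S_16 ≥ 3} = 26333 + 14893 = 41226.
#{M_16 = 1} = 52666 - 41226 = 11440.
P(M_16 = 1) = 11440/65536 = 715/4096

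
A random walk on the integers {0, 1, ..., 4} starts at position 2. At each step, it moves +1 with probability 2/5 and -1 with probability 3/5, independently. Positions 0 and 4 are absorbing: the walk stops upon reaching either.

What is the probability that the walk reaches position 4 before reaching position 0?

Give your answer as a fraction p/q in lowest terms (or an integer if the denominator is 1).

Biased walk: p = 2/5, q = 3/5, r = q/p = 3/2
Gambler's ruin: P(hit 4 before 0 | start at 2) = (1 - r^a)/(1 - r^N)
r^2 = 9/4; r^4 = 81/16
P = (1 - 9/4) / (1 - 81/16) = -5/4 / -65/16 = 4/13

Answer: 4/13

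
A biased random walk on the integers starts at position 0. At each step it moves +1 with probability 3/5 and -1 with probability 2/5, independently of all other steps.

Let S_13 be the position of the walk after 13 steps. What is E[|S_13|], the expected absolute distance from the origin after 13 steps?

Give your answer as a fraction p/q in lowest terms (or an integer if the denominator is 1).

S_13 takes values m ≡ 1 (mod 2) with |m| ≤ 13; P(S_13=m) = C(13,(13+m)/2) · (3/5)^((13+m)/2) · (2/5)^((13-m)/2).
Distribution: P(S=-13)=8192/1220703125, P(S=-11)=159744/1220703125, P(S=-9)=1437696/1220703125, P(S=-7)=7907328/1220703125, P(S=-5)=5930496/244140625, P(S=-3)=80061696/1220703125, P(S=-1)=160123392/1220703125, P(S=1)=240185088/1220703125, P(S=3)=270208224/1220703125, P(S=5)=45034704/244140625, P(S=7)=135104112/1220703125, P(S=9)=55269864/1220703125, P(S=11)=13817466/1220703125, P(S=13)=1594323/1220703125
E[|S_13|] = Σ_m |m|·P(S_13=m) = 882255673/244140625

Answer: 882255673/244140625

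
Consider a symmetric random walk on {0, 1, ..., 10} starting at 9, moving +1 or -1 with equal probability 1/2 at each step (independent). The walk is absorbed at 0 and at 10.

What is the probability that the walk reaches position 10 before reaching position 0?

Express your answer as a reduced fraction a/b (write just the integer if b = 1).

Symmetric walk (p = 1/2): the harmonic-function argument gives P(hit 10 before 0 | start at 9) = a/N.
P = 9/10 = 9/10

Answer: 9/10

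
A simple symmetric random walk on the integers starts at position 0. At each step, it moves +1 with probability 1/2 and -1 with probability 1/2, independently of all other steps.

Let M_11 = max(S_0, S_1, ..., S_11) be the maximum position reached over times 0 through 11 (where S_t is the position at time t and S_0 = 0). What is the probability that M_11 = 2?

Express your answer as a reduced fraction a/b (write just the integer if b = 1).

Let M_11 = max(S_0,...,S_11). Use the reflection principle: for j ≥ 1, #{paths with M_11 ≥ j} = #{S_11 ≥ j} + #{S_11 ≥ j+1}.
By reflection, #{M_11 ≥ 2} = #{S_11 ≥ 2} + #{S_11 ≥ 3} = 562 + 562 = 1124.
#{M_11 ≥ 3} = #{S_11 ≥ 3} + #{S_11 ≥ 4} = 562 + 232 = 794.
#{M_11 = 2} = 1124 - 794 = 330.
P(M_11 = 2) = 330/2048 = 165/1024

Answer: 165/1024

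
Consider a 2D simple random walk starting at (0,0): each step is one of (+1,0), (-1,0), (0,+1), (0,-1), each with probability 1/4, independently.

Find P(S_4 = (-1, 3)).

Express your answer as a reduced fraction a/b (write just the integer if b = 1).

Answer: 1/64

Derivation:
Let h be the number of horizontal steps (so 4-h are vertical). To end at (-1,3) need (h-1)/2 right-steps and ((4-h)+3)/2 up-steps.
Sum over h with 1 ≤ h ≤ 1, h ≡ 1 (mod 2), 4-h ≡ 1 (mod 2):
h=1: C(4,1)·C(1,0)·C(3,3) = 4·1·1 = 4
Total favorable: 4
Total paths: 4^4 = 256
P = 4/256 = 1/64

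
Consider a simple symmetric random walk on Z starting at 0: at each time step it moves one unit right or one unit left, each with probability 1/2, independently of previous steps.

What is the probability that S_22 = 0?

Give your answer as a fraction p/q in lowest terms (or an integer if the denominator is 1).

To return to 0 after 22 steps: need exactly 11 steps of +1 and 11 of -1.
Favorable paths: C(22,11) = 705432
Total paths: 2^22 = 4194304
P = 705432/4194304 = 88179/524288

Answer: 88179/524288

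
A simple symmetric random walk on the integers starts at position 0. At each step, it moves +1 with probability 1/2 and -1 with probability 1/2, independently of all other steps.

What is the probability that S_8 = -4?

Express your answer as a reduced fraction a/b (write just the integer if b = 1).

Answer: 7/64

Derivation:
To reach position -4 after 8 steps: need 2 steps of +1 and 6 of -1.
Favorable paths: C(8,2) = 28
Total paths: 2^8 = 256
P = 28/256 = 7/64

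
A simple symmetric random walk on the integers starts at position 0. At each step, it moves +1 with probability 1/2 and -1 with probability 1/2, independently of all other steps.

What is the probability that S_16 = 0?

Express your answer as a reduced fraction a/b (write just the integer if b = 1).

To return to 0 after 16 steps: need exactly 8 steps of +1 and 8 of -1.
Favorable paths: C(16,8) = 12870
Total paths: 2^16 = 65536
P = 12870/65536 = 6435/32768

Answer: 6435/32768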